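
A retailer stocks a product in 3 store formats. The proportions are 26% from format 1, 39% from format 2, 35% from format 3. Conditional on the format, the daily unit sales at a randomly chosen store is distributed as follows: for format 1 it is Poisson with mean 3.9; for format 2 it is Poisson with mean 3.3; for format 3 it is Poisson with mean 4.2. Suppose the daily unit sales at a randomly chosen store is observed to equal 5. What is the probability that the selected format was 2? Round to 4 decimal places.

0.3266

Likelihoods P(X=5 | ·): 1: 0.152193; 2: 0.120286; 3: 0.163316.
Posterior ∝ prior × likelihood. Numerator for 2: 0.39·0.120286 = 0.0469117.
Normalizing constant: 0.26·0.152193 + 0.39·0.120286 + 0.35·0.163316 = 0.143642.
P(2 | observation) = 0.0469117 / 0.143642 = 0.326587.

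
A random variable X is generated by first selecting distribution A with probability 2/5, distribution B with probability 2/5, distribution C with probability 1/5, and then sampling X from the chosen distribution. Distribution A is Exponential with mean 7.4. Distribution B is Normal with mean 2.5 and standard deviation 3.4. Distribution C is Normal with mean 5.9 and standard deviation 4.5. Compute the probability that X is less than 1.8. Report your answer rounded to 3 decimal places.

0.290

Conditional on each component, P(X < 1.8): A: 0.215919; B: 0.418441; C: 0.181118.
By total probability, P(X < 1.8) = 0.4·0.215919 + 0.4·0.418441 + 0.2·0.181118 = 0.289968.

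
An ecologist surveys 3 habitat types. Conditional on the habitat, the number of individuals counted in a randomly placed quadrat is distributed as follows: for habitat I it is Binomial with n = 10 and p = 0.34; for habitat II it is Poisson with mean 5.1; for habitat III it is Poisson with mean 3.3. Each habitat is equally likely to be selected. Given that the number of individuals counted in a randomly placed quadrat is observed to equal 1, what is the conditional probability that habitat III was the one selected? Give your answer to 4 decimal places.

Likelihoods P(X=1 | ·): I: 0.0807931; II: 0.0310934; III: 0.121714.
Posterior ∝ prior × likelihood. Numerator for III: 0.333333·0.121714 = 0.0405715.
Normalizing constant: 0.333333·0.0807931 + 0.333333·0.0310934 + 0.333333·0.121714 = 0.077867.
P(III | observation) = 0.0405715 / 0.077867 = 0.521036.

0.5210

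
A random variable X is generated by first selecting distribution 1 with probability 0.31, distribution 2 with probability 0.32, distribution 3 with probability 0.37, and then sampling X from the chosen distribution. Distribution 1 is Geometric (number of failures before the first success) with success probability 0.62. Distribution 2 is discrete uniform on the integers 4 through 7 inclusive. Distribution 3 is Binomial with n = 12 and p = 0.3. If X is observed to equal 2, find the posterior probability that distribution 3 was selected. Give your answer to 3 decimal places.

Likelihoods P(X=2 | ·): 1: 0.089528; 2: 0; 3: 0.16779.
Posterior ∝ prior × likelihood. Numerator for 3: 0.37·0.16779 = 0.0620824.
Normalizing constant: 0.31·0.089528 + 0.32·0 + 0.37·0.16779 = 0.0898361.
P(3 | observation) = 0.0620824 / 0.0898361 = 0.691063.

0.691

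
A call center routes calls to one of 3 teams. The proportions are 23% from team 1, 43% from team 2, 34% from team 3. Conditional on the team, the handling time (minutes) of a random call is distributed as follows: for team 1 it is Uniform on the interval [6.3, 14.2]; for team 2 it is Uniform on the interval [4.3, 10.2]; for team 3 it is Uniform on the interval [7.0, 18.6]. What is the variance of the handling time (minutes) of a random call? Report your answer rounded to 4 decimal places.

12.1580

Per component, 1: μ=10.25, E[X²]=110.263; 2: μ=7.25, E[X²]=55.4633; 3: μ=12.8, E[X²]=175.053.
E[X] = 0.23·10.25 + 0.43·7.25 + 0.34·12.8 = 9.827.
E[X²] = 0.23·110.263 + 0.43·55.4633 + 0.34·175.053 = 108.728.
Var(X) = E[X²] − (E[X])² = 108.728 − 96.5699 = 12.158.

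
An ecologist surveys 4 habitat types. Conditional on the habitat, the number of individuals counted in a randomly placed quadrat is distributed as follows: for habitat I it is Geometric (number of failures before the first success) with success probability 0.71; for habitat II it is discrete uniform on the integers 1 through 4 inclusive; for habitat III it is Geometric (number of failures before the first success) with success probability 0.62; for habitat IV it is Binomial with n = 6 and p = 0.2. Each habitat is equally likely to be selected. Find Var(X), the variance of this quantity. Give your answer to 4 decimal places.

1.6084

Per component, I: μ=0.408451, E[X²]=0.742115; II: μ=2.5, E[X²]=7.5; III: μ=0.612903, E[X²]=1.3642; IV: μ=1.2, E[X²]=2.4.
E[X] = 0.25·0.408451 + 0.25·2.5 + 0.25·0.612903 + 0.25·1.2 = 1.18034.
E[X²] = 0.25·0.742115 + 0.25·7.5 + 0.25·1.3642 + 0.25·2.4 = 3.00158.
Var(X) = E[X²] − (E[X])² = 3.00158 − 1.3932 = 1.60838.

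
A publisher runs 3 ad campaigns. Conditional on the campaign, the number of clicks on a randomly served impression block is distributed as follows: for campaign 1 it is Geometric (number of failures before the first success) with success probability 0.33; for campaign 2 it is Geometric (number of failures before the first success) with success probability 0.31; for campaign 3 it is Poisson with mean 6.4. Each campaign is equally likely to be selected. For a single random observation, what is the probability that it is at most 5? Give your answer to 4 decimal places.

0.7285

Conditional on each campaign, P(X ≤ 5): 1: 0.909542; 2: 0.892082; 3: 0.383744.
By total probability, P(X ≤ 5) = 0.333333·0.909542 + 0.333333·0.892082 + 0.333333·0.383744 = 0.728456.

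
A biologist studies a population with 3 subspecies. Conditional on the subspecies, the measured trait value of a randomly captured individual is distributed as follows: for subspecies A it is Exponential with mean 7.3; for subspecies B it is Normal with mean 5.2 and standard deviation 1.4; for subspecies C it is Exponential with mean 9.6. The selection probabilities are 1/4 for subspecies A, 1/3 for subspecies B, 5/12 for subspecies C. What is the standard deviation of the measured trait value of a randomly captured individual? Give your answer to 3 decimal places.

7.482

Per component, A: μ=7.3, E[X²]=106.58; B: μ=5.2, E[X²]=29; C: μ=9.6, E[X²]=184.32.
E[X] = 0.25·7.3 + 0.333333·5.2 + 0.416667·9.6 = 7.55833.
E[X²] = 0.25·106.58 + 0.333333·29 + 0.416667·184.32 = 113.112.
Var(X) = E[X²] − (E[X])² = 113.112 − 57.1284 = 55.9833.
SD(X) = √55.9833 = 7.4822.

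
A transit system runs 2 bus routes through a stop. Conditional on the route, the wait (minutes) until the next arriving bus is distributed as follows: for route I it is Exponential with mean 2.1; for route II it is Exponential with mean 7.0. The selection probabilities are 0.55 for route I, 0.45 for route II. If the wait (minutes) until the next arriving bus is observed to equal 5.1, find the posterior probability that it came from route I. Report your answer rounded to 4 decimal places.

0.4267

Likelihoods f(5.1 | ·): I: 0.0419822; II: 0.0689426.
Posterior ∝ prior × likelihood. Numerator for I: 0.55·0.0419822 = 0.0230902.
Normalizing constant: 0.55·0.0419822 + 0.45·0.0689426 = 0.0541144.
P(I | observation) = 0.0230902 / 0.0541144 = 0.426693.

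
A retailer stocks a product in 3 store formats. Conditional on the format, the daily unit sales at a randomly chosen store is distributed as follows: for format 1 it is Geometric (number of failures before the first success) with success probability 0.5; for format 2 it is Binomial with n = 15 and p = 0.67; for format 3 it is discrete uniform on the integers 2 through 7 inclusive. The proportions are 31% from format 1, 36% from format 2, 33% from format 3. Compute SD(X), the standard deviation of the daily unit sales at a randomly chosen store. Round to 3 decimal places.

Per component, 1: μ=1, E[X²]=3; 2: μ=10.05, E[X²]=104.319; 3: μ=4.5, E[X²]=23.1667.
E[X] = 0.31·1 + 0.36·10.05 + 0.33·4.5 = 5.413.
E[X²] = 0.31·3 + 0.36·104.319 + 0.33·23.1667 = 46.1298.
Var(X) = E[X²] − (E[X])² = 46.1298 − 29.3006 = 16.8293.
SD(X) = √16.8293 = 4.10235.

4.102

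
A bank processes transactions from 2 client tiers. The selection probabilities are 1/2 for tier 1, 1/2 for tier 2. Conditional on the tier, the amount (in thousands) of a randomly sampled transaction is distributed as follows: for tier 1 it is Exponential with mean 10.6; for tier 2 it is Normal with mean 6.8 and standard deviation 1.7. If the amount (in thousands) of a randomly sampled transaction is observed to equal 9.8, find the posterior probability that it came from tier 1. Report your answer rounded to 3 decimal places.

0.431

Likelihoods f(9.8 | ·): 1: 0.0374263; 2: 0.0494566.
Posterior ∝ prior × likelihood. Numerator for 1: 0.5·0.0374263 = 0.0187131.
Normalizing constant: 0.5·0.0374263 + 0.5·0.0494566 = 0.0434414.
P(1 | observation) = 0.0187131 / 0.0434414 = 0.430767.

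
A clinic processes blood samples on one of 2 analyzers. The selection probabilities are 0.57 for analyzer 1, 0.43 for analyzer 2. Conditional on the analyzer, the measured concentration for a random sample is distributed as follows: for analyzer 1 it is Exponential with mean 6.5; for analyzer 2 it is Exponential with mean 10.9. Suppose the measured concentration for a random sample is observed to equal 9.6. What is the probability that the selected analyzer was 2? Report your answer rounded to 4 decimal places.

Likelihoods f(9.6 | ·): 1: 0.0351291; 2: 0.0380256.
Posterior ∝ prior × likelihood. Numerator for 2: 0.43·0.0380256 = 0.016351.
Normalizing constant: 0.57·0.0351291 + 0.43·0.0380256 = 0.0363746.
P(2 | observation) = 0.016351 / 0.0363746 = 0.449517.

0.4495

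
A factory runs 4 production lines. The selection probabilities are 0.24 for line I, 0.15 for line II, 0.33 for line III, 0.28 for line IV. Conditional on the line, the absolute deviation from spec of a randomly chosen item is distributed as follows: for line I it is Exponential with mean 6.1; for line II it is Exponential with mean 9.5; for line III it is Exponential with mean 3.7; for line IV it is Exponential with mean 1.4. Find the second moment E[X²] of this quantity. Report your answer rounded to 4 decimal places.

For each component E[X²] = Var + (mean)², giving I: 74.42; II: 180.5; III: 27.38; IV: 3.92.
Overall E[X²] = 0.24·74.42 + 0.15·180.5 + 0.33·27.38 + 0.28·3.92 = 55.0688.

55.0688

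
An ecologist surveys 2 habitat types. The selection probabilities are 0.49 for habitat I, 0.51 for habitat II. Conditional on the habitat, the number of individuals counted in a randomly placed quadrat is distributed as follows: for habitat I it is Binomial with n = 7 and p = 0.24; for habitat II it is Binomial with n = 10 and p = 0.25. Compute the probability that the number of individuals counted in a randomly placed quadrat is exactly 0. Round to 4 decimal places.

Conditional on each habitat, P(X = 0): I: 0.146452; II: 0.0563135.
By total probability, P(X = 0) = 0.49·0.146452 + 0.51·0.0563135 = 0.100481.

0.1005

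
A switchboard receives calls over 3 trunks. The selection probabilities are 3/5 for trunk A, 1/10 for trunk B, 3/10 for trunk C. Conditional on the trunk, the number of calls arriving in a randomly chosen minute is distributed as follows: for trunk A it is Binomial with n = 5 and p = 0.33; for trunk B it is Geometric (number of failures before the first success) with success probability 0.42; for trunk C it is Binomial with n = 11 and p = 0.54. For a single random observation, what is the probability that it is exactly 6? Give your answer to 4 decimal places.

0.0724

Conditional on each trunk, P(X = 6): A: 0; B: 0.0159889; C: 0.235936.
By total probability, P(X = 6) = 0.6·0 + 0.1·0.0159889 + 0.3·0.235936 = 0.0723796.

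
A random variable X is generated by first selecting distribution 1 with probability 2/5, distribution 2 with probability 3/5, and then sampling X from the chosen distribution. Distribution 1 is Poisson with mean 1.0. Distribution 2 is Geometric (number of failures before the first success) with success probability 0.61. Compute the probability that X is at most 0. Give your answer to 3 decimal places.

0.513

Conditional on each component, P(X ≤ 0): 1: 0.367879; 2: 0.61.
By total probability, P(X ≤ 0) = 0.4·0.367879 + 0.6·0.61 = 0.513152.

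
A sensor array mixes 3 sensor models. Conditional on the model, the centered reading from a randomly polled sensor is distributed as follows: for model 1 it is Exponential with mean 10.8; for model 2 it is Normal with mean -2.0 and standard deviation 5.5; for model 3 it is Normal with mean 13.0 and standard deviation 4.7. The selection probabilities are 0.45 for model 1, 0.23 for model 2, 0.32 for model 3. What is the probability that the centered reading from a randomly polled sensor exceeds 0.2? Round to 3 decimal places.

Conditional on each model, P(X > 0.2): 1: 0.981652; 2: 0.344578; 3: 0.996769.
By total probability, P(X > 0.2) = 0.45·0.981652 + 0.23·0.344578 + 0.32·0.996769 = 0.839963.

0.840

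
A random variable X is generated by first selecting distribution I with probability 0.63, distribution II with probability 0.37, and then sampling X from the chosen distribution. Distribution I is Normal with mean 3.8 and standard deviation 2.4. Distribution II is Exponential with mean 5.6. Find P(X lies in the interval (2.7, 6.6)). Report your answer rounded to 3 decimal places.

0.464

Conditional on each component, P(2.7 < X < 6.6): I: 0.554971; II: 0.309741.
By total probability, P(2.7 < X < 6.6) = 0.63·0.554971 + 0.37·0.309741 = 0.464236.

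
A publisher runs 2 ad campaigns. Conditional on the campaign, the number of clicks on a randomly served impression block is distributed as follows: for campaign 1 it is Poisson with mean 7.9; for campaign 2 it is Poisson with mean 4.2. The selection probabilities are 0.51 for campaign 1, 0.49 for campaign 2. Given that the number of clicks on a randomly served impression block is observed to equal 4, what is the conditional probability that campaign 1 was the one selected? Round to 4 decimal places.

Likelihoods P(X=4 | ·): 1: 0.0601687; 2: 0.194424.
Posterior ∝ prior × likelihood. Numerator for 1: 0.51·0.0601687 = 0.030686.
Normalizing constant: 0.51·0.0601687 + 0.49·0.194424 = 0.125954.
P(1 | observation) = 0.030686 / 0.125954 = 0.24363.

0.2436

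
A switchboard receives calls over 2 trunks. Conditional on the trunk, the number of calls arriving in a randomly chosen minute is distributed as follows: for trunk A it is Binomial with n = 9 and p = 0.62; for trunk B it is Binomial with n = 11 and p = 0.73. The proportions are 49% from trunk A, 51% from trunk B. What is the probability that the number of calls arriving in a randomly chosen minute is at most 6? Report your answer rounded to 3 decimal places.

0.433

Conditional on each trunk, P(X ≤ 6): A: 0.728723; B: 0.149284.
By total probability, P(X ≤ 6) = 0.49·0.728723 + 0.51·0.149284 = 0.433209.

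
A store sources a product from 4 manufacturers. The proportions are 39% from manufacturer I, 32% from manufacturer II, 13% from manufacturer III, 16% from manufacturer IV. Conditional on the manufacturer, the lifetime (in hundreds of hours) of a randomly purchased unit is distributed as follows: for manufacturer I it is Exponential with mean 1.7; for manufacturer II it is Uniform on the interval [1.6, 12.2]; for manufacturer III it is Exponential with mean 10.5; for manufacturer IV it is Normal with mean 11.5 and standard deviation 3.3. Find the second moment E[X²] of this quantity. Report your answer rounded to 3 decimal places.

72.053

For each component E[X²] = Var + (mean)², giving I: 5.78; II: 56.9733; III: 220.5; IV: 143.14.
Overall E[X²] = 0.39·5.78 + 0.32·56.9733 + 0.13·220.5 + 0.16·143.14 = 72.0531.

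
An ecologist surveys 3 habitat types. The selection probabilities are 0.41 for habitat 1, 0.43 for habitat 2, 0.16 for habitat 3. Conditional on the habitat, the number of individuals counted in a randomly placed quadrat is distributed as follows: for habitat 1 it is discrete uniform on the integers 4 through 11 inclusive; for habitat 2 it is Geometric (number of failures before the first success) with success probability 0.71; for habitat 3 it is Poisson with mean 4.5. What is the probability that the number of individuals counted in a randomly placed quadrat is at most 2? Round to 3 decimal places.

Conditional on each habitat, P(X ≤ 2): 1: 0; 2: 0.975611; 3: 0.173578.
By total probability, P(X ≤ 2) = 0.41·0 + 0.43·0.975611 + 0.16·0.173578 = 0.447285.

0.447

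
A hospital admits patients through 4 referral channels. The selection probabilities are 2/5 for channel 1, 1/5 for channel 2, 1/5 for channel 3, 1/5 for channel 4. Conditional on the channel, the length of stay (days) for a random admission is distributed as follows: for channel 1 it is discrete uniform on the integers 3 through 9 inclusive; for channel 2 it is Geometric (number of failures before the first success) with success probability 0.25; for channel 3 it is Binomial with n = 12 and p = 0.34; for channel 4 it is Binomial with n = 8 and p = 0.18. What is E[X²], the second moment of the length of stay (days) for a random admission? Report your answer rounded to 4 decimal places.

24.7187

For each component E[X²] = Var + (mean)², giving 1: 40; 2: 21; 3: 19.3392; 4: 3.2544.
Overall E[X²] = 0.4·40 + 0.2·21 + 0.2·19.3392 + 0.2·3.2544 = 24.7187.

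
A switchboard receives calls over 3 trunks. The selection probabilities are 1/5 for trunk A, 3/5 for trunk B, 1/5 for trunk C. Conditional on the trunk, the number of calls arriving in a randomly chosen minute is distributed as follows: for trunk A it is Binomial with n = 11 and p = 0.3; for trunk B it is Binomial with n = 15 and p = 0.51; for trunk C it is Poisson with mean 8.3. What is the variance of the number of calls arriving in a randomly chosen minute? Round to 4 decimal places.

7.6925

Per component, A: μ=3.3, E[X²]=13.2; B: μ=7.65, E[X²]=62.271; C: μ=8.3, E[X²]=77.19.
E[X] = 0.2·3.3 + 0.6·7.65 + 0.2·8.3 = 6.91.
E[X²] = 0.2·13.2 + 0.6·62.271 + 0.2·77.19 = 55.4406.
Var(X) = E[X²] − (E[X])² = 55.4406 − 47.7481 = 7.6925.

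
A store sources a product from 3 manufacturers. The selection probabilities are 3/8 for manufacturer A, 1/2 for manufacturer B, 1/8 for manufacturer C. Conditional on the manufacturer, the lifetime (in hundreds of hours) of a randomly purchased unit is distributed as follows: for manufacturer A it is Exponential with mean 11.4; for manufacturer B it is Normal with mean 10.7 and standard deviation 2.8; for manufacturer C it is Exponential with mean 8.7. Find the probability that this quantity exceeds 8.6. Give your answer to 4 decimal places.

Conditional on each manufacturer, P(X > 8.6): A: 0.470299; B: 0.773373; C: 0.372132.
By total probability, P(X > 8.6) = 0.375·0.470299 + 0.5·0.773373 + 0.125·0.372132 = 0.609565.

0.6096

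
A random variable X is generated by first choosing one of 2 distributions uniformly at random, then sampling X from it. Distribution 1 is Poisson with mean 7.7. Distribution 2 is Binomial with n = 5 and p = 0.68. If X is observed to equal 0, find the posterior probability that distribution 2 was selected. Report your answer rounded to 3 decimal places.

0.881

Likelihoods P(X=0 | ·): 1: 0.000452827; 2: 0.00335544.
Posterior ∝ prior × likelihood. Numerator for 2: 0.5·0.00335544 = 0.00167772.
Normalizing constant: 0.5·0.000452827 + 0.5·0.00335544 = 0.00190414.
P(2 | observation) = 0.00167772 / 0.00190414 = 0.881094.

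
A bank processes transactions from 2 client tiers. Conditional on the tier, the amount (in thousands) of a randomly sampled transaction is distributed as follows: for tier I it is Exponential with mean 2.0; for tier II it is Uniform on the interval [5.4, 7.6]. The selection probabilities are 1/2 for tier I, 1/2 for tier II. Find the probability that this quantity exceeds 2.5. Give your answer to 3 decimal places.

0.643

Conditional on each tier, P(X > 2.5): I: 0.286505; II: 1.
By total probability, P(X > 2.5) = 0.5·0.286505 + 0.5·1 = 0.643252.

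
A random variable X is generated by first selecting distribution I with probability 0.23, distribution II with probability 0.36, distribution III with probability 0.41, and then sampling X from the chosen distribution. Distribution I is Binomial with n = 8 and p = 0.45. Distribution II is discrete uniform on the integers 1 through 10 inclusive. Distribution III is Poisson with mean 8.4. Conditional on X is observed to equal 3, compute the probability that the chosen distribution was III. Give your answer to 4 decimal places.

0.0874

Likelihoods P(X=3 | ·): I: 0.256826; II: 0.1; III: 0.0222133.
Posterior ∝ prior × likelihood. Numerator for III: 0.41·0.0222133 = 0.00910745.
Normalizing constant: 0.23·0.256826 + 0.36·0.1 + 0.41·0.0222133 = 0.104177.
P(III | observation) = 0.00910745 / 0.104177 = 0.0874225.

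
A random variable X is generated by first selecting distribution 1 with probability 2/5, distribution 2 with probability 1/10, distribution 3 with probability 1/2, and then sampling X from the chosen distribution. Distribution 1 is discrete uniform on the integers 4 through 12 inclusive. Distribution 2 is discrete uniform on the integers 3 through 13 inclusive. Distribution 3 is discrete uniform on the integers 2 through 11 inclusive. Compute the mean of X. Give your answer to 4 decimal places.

Component means — 1: 8; 2: 8; 3: 6.5.
E[X] = 0.4·8 + 0.1·8 + 0.5·6.5 = 7.25.

7.2500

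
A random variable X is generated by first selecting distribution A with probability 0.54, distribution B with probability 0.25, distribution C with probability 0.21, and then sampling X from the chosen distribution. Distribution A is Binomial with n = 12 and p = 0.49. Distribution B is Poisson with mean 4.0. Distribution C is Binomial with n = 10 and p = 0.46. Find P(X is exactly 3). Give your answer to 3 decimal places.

0.114

Conditional on each component, P(X = 3): A: 0.0604147; B: 0.195367; C: 0.156391.
By total probability, P(X = 3) = 0.54·0.0604147 + 0.25·0.195367 + 0.21·0.156391 = 0.114308.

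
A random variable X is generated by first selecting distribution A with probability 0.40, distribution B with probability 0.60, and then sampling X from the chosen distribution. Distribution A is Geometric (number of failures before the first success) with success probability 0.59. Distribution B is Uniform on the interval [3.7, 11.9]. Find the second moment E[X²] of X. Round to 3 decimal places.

40.530

For each component E[X²] = Var + (mean)², giving A: 1.66073; B: 66.4433.
Overall E[X²] = 0.4·1.66073 + 0.6·66.4433 = 40.5303.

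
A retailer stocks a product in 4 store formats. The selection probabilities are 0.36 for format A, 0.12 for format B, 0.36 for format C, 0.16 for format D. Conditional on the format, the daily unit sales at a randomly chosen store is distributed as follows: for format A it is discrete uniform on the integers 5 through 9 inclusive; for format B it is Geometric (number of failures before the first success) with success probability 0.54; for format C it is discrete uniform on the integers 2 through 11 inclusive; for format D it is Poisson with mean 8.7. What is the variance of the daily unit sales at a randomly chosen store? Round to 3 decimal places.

9.943

Per component, A: μ=7, E[X²]=51; B: μ=0.851852, E[X²]=2.30316; C: μ=6.5, E[X²]=50.5; D: μ=8.7, E[X²]=84.39.
E[X] = 0.36·7 + 0.12·0.851852 + 0.36·6.5 + 0.16·8.7 = 6.35422.
E[X²] = 0.36·51 + 0.12·2.30316 + 0.36·50.5 + 0.16·84.39 = 50.3188.
Var(X) = E[X²] − (E[X])² = 50.3188 − 40.3761 = 9.94264.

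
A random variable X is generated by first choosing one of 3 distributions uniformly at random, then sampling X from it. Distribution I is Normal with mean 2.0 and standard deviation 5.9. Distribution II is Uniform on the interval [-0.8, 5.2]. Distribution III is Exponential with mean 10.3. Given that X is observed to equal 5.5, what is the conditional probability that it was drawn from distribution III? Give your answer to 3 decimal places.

Likelihoods f(5.5 | ·): I: 0.0567077; II: 0; III: 0.0569191.
Posterior ∝ prior × likelihood. Numerator for III: 0.333333·0.0569191 = 0.018973.
Normalizing constant: 0.333333·0.0567077 + 0.333333·0 + 0.333333·0.0569191 = 0.0378756.
P(III | observation) = 0.018973 / 0.0378756 = 0.50093.

0.501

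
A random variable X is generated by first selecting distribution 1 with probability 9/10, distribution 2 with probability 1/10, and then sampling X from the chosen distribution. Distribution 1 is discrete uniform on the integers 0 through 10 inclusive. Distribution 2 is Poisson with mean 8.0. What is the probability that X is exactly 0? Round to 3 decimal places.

Conditional on each component, P(X = 0): 1: 0.0909091; 2: 0.000335463.
By total probability, P(X = 0) = 0.9·0.0909091 + 0.1·0.000335463 = 0.0818517.

0.082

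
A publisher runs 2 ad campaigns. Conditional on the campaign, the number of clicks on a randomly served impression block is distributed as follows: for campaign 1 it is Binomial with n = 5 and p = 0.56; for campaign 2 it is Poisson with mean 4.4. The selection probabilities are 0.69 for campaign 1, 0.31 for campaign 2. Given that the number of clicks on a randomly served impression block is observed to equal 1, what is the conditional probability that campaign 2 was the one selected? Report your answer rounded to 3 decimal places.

Likelihoods P(X=1 | ·): 1: 0.104947; 2: 0.0540203.
Posterior ∝ prior × likelihood. Numerator for 2: 0.31·0.0540203 = 0.0167463.
Normalizing constant: 0.69·0.104947 + 0.31·0.0540203 = 0.0891595.
P(2 | observation) = 0.0167463 / 0.0891595 = 0.187824.

0.188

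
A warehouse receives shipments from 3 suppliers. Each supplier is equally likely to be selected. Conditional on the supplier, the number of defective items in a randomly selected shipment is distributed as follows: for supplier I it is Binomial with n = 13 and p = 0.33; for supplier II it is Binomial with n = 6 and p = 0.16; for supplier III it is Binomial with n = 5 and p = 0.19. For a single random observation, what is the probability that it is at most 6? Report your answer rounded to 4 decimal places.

Conditional on each supplier, P(X ≤ 6): I: 0.90121; II: 1; III: 1.
By total probability, P(X ≤ 6) = 0.333333·0.90121 + 0.333333·1 + 0.333333·1 = 0.96707.

0.9671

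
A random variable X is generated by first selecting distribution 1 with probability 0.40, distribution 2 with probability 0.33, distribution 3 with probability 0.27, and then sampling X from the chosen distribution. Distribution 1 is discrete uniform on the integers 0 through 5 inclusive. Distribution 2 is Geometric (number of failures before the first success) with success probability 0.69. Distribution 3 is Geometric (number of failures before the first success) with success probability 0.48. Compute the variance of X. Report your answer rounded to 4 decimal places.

2.7986

Per component, 1: μ=2.5, E[X²]=9.16667; 2: μ=0.449275, E[X²]=0.852972; 3: μ=1.08333, E[X²]=3.43056.
E[X] = 0.4·2.5 + 0.33·0.449275 + 0.27·1.08333 = 1.44076.
E[X²] = 0.4·9.16667 + 0.33·0.852972 + 0.27·3.43056 = 4.8744.
Var(X) = E[X²] − (E[X])² = 4.8744 − 2.07579 = 2.79861.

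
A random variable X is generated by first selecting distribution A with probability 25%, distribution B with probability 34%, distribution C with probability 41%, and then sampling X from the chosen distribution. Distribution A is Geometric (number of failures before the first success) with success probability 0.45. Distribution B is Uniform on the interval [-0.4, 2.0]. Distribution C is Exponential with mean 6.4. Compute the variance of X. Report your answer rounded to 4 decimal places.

24.7705

Per component, A: μ=1.22222, E[X²]=4.20988; B: μ=0.8, E[X²]=1.12; C: μ=6.4, E[X²]=81.92.
E[X] = 0.25·1.22222 + 0.34·0.8 + 0.41·6.4 = 3.20156.
E[X²] = 0.25·4.20988 + 0.34·1.12 + 0.41·81.92 = 35.0205.
Var(X) = E[X²] − (E[X])² = 35.0205 − 10.25 = 24.7705.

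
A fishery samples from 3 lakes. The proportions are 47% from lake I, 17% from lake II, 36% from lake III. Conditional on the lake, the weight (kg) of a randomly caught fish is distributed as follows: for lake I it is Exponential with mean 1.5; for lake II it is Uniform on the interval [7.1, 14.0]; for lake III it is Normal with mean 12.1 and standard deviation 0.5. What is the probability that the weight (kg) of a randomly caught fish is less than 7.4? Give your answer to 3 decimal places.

Conditional on each lake, P(X < 7.4): I: 0.992798; II: 0.0434783; III: 0.
By total probability, P(X < 7.4) = 0.47·0.992798 + 0.17·0.0434783 + 0.36·0 = 0.474006.

0.474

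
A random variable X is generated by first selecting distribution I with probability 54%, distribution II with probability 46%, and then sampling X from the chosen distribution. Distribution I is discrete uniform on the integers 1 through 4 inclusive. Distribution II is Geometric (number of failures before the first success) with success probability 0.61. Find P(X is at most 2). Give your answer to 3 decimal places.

Conditional on each component, P(X ≤ 2): I: 0.5; II: 0.940681.
By total probability, P(X ≤ 2) = 0.54·0.5 + 0.46·0.940681 = 0.702713.

0.703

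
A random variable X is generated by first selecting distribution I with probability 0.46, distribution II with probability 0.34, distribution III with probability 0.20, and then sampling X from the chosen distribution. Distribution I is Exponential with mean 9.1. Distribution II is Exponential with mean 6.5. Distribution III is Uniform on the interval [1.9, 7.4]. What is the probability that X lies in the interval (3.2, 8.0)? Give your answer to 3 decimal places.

Conditional on each component, P(3.2 < X < 8.0): I: 0.28838; II: 0.319146; III: 0.763636.
By total probability, P(3.2 < X < 8.0) = 0.46·0.28838 + 0.34·0.319146 + 0.2·0.763636 = 0.393892.

0.394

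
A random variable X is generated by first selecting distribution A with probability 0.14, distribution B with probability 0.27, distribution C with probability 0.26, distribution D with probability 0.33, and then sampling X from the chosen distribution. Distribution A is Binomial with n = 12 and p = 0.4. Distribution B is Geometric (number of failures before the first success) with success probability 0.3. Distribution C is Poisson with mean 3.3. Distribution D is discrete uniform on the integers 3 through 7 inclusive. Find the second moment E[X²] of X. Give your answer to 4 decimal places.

19.7982

For each component E[X²] = Var + (mean)², giving A: 25.92; B: 13.2222; C: 14.19; D: 27.
Overall E[X²] = 0.14·25.92 + 0.27·13.2222 + 0.26·14.19 + 0.33·27 = 19.7982.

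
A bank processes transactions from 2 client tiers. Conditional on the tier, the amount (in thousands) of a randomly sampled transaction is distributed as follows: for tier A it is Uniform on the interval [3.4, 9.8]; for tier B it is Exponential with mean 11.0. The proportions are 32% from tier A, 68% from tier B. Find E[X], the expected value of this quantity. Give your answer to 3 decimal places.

9.592

Component means — A: 6.6; B: 11.
E[X] = 0.32·6.6 + 0.68·11 = 9.592.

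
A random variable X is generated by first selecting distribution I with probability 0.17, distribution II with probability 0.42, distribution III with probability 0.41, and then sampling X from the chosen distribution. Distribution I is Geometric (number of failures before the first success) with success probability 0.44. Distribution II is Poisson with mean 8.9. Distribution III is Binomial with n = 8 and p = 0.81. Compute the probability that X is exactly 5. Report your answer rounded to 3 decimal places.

0.086

Conditional on each component, P(X = 5): I: 0.0242322; II: 0.063467; III: 0.133929.
By total probability, P(X = 5) = 0.17·0.0242322 + 0.42·0.063467 + 0.41·0.133929 = 0.0856864.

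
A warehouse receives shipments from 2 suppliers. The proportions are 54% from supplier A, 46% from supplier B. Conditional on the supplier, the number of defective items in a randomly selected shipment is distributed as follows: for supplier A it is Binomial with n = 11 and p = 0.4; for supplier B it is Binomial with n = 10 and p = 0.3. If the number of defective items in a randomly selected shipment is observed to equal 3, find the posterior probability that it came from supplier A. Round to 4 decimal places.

0.4383

Likelihoods P(X=3 | ·): A: 0.177367; B: 0.266828.
Posterior ∝ prior × likelihood. Numerator for A: 0.54·0.177367 = 0.0957784.
Normalizing constant: 0.54·0.177367 + 0.46·0.266828 = 0.218519.
P(A | observation) = 0.0957784 / 0.218519 = 0.438307.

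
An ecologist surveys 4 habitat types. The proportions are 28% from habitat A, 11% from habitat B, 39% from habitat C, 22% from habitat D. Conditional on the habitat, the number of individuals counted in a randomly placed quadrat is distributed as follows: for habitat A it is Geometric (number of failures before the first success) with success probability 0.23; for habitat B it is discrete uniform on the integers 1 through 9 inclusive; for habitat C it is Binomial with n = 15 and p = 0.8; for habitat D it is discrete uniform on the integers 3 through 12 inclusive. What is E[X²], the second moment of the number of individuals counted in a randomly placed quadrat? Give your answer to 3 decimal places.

81.983

For each component E[X²] = Var + (mean)², giving A: 25.7637; B: 31.6667; C: 146.4; D: 64.5.
Overall E[X²] = 0.28·25.7637 + 0.11·31.6667 + 0.39·146.4 + 0.22·64.5 = 81.9832.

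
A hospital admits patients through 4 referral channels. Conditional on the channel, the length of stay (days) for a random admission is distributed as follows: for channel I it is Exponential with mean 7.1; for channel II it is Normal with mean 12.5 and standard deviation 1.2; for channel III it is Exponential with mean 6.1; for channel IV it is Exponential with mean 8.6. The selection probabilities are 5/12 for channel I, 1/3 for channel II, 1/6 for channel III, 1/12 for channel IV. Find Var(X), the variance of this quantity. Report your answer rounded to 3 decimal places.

40.832

Per component, I: μ=7.1, E[X²]=100.82; II: μ=12.5, E[X²]=157.69; III: μ=6.1, E[X²]=74.42; IV: μ=8.6, E[X²]=147.92.
E[X] = 0.416667·7.1 + 0.333333·12.5 + 0.166667·6.1 + 0.0833333·8.6 = 8.85833.
E[X²] = 0.416667·100.82 + 0.333333·157.69 + 0.166667·74.42 + 0.0833333·147.92 = 119.302.
Var(X) = E[X²] − (E[X])² = 119.302 − 78.4701 = 40.8316.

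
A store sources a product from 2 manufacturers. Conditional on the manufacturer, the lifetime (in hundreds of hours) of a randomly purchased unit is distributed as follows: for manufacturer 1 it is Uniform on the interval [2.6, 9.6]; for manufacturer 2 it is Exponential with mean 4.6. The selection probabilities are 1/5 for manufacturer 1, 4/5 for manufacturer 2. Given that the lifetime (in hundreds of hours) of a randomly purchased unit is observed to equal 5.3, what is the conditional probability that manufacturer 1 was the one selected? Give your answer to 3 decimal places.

Likelihoods f(5.3 | ·): 1: 0.142857; 2: 0.0686846.
Posterior ∝ prior × likelihood. Numerator for 1: 0.2·0.142857 = 0.0285714.
Normalizing constant: 0.2·0.142857 + 0.8·0.0686846 = 0.0835191.
P(1 | observation) = 0.0285714 / 0.0835191 = 0.342094.

0.342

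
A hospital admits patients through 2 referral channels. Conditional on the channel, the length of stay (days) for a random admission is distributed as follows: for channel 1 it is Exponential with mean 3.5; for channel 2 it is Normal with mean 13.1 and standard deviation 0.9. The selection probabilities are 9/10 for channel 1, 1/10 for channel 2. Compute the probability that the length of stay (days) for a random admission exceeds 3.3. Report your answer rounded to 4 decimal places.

Conditional on each channel, P(X > 3.3): 1: 0.389513; 2: 1.
By total probability, P(X > 3.3) = 0.9·0.389513 + 0.1·1 = 0.450562.

0.4506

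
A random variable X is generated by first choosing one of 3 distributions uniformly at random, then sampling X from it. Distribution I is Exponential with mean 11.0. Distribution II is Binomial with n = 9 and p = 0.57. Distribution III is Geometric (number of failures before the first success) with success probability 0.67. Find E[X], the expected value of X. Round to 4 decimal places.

Component means — I: 11; II: 5.13; III: 0.492537.
E[X] = 0.333333·11 + 0.333333·5.13 + 0.333333·0.492537 = 5.54085.

5.5408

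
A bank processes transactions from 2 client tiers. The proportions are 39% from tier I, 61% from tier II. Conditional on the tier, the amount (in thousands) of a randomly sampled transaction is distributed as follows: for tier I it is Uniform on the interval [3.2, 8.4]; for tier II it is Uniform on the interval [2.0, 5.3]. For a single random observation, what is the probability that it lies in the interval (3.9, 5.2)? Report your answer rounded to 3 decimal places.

0.338

Conditional on each tier, P(3.9 < X < 5.2): I: 0.25; II: 0.393939.
By total probability, P(3.9 < X < 5.2) = 0.39·0.25 + 0.61·0.393939 = 0.337803.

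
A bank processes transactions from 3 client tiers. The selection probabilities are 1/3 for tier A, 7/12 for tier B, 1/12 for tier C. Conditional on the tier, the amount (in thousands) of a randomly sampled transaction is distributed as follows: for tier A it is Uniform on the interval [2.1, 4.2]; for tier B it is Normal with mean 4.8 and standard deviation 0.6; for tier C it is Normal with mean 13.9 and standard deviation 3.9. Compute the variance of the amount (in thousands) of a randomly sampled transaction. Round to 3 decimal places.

Per component, A: μ=3.15, E[X²]=10.29; B: μ=4.8, E[X²]=23.4; C: μ=13.9, E[X²]=208.42.
E[X] = 0.333333·3.15 + 0.583333·4.8 + 0.0833333·13.9 = 5.00833.
E[X²] = 0.333333·10.29 + 0.583333·23.4 + 0.0833333·208.42 = 34.4483.
Var(X) = E[X²] − (E[X])² = 34.4483 − 25.0834 = 9.36493.

9.365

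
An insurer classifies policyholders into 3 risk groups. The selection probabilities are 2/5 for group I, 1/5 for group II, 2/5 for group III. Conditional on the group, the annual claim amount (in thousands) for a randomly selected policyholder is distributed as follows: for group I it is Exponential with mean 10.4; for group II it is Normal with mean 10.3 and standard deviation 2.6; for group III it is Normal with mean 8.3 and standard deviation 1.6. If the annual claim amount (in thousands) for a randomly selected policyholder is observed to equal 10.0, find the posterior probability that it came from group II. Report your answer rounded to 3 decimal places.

0.299

Likelihoods f(10.0 | ·): I: 0.03676; II: 0.152421; III: 0.141792.
Posterior ∝ prior × likelihood. Numerator for II: 0.2·0.152421 = 0.0304843.
Normalizing constant: 0.4·0.03676 + 0.2·0.152421 + 0.4·0.141792 = 0.101905.
P(II | observation) = 0.0304843 / 0.101905 = 0.299144.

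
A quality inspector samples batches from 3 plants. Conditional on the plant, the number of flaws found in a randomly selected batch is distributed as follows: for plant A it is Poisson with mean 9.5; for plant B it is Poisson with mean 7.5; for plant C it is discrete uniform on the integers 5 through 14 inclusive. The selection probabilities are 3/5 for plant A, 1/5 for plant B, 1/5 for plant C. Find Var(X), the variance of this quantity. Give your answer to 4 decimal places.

9.4900

Per component, A: μ=9.5, E[X²]=99.75; B: μ=7.5, E[X²]=63.75; C: μ=9.5, E[X²]=98.5.
E[X] = 0.6·9.5 + 0.2·7.5 + 0.2·9.5 = 9.1.
E[X²] = 0.6·99.75 + 0.2·63.75 + 0.2·98.5 = 92.3.
Var(X) = E[X²] − (E[X])² = 92.3 − 82.81 = 9.49.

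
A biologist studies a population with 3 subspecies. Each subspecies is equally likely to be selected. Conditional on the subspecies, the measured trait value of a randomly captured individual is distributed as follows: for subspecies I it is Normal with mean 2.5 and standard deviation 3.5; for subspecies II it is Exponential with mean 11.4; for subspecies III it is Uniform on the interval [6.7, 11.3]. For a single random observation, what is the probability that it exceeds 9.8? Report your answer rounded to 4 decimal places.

Conditional on each subspecies, P(X > 9.8): I: 0.0185023; II: 0.423311; III: 0.326087.
By total probability, P(X > 9.8) = 0.333333·0.0185023 + 0.333333·0.423311 + 0.333333·0.326087 = 0.255967.

0.2560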